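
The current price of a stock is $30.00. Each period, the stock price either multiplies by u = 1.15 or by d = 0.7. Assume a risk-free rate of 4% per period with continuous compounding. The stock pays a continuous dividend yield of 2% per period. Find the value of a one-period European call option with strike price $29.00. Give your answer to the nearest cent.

Per-period risk-free factor R = e^0.04 = 1.0408; dividend-adjusted growth = e^(0.04−0.02) = 1.0202.
Risk-neutral probability p = (1.0202 − 0.7)/(1.15 − 0.7) = 0.3202/0.4500 = 0.7116
Terminal stock prices: S_u = 34.5, S_d = 21
Terminal payoffs (S − K): max(5.5, 0) = 5.5, max(-8, 0) = 0
Node 0 (S = 30): V_0 = e^(−0.04)·[0.7116·5.5000 + 0.2884·0.0000] = 3.7601

$3.76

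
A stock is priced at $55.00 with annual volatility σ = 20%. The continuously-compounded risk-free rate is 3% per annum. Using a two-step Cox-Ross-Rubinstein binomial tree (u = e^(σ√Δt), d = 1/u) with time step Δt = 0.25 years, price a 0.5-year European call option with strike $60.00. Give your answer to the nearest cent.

$1.86

CRR parameters: u = e^(σ√Δt) = e^(0.2·√0.25) = 1.1052, d = 1/u = 0.9048
Per-period rate: rΔt = 0.03·0.25 = 0.0075, so R = e^0.0075 = 1.0075
Risk-neutral probability p = (e^0.0075 − 0.9048)/(1.1052 − 0.9048) = 0.1027/0.2003 = 0.5126
Terminal stock prices: S_uu = 67.18, S_ud = 55, S_dd = 45.03
Terminal payoffs (S − K): max(7.177, 0) = 7.177, max(-5, 0) = 0, max(-14.97, 0) = 0
Node u (S = 60.78): V_u = e^(−0.0075)·[0.5126·7.1772 + 0.4874·0.0000] = 3.6515
Node d (S = 49.77): V_d = e^(−0.0075)·[0.5126·0.0000 + 0.4874·0.0000] = 0.0000
Node 0 (S = 55): V_0 = e^(−0.0075)·[0.5126·3.6515 + 0.4874·0.0000] = 1.8578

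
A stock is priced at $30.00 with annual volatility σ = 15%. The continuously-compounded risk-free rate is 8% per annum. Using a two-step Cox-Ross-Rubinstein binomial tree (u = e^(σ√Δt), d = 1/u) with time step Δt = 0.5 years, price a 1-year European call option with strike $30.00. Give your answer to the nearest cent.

$2.90

CRR parameters: u = e^(σ√Δt) = e^(0.15·√0.5) = 1.1119, d = 1/u = 0.8994
Per-period rate: rΔt = 0.08·0.5 = 0.04, so R = e^0.04 = 1.0408
Risk-neutral probability p = (e^0.04 − 0.8994)/(1.1119 − 0.8994) = 0.1414/0.2125 = 0.6655
Terminal stock prices: S_uu = 37.09, S_ud = 30, S_dd = 24.27
Terminal payoffs (S − K): max(7.089, 0) = 7.089, max(0, 0) = 0, max(-5.734, 0) = 0
Node u (S = 33.36): V_u = e^(−0.04)·[0.6655·7.0893 + 0.3345·0.0000] = 4.5332
Node d (S = 26.98): V_d = e^(−0.04)·[0.6655·0.0000 + 0.3345·0.0000] = 0.0000
Node 0 (S = 30): V_0 = e^(−0.04)·[0.6655·4.5332 + 0.3345·0.0000] = 2.8987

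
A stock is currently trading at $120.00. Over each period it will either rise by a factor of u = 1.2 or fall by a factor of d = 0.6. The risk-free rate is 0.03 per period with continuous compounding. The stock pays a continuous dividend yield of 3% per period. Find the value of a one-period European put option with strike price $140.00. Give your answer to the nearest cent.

Per-period risk-free factor R = e^0.03 = 1.0305; dividend-adjusted growth = e^(0.03−0.03) = 1.0000.
Risk-neutral probability p = (1.0000 − 0.6)/(1.2 − 0.6) = 0.4000/0.6000 = 0.6667
Terminal stock prices: S_u = 144, S_d = 72
Terminal payoffs (K − S): max(-4, 0) = 0, max(68, 0) = 68
Node 0 (S = 120): V_0 = e^(−0.03)·[0.6667·0.0000 + 0.3333·68.0000] = 21.9968

$22.00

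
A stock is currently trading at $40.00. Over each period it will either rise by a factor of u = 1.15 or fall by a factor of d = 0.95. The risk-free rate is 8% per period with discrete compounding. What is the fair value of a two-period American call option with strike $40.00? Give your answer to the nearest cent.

$6.12

Risk-neutral probability p = (1 + 0.08 − 0.95)/(1.15 − 0.95) = 0.1300/0.2000 = 0.6500
Terminal stock prices: S_uu = 52.9, S_ud = 43.7, S_dd = 36.1
Terminal payoffs (S − K): max(12.9, 0) = 12.9, max(3.7, 0) = 3.7, max(-3.9, 0) = 0
Node u (S = 46): continuation = 1/1.08·[0.6500·12.9000 + 0.3500·3.7000] = 8.9630; exercise value = 6.0000 ≤ continuation, so V_u = 8.9630
Node d (S = 38): continuation = 1/1.08·[0.6500·3.7000 + 0.3500·0.0000] = 2.2269; exercise value = 0.0000 ≤ continuation, so V_d = 2.2269
Node 0 (S = 40): continuation = 1/1.08·[0.6500·8.9630 + 0.3500·2.2269] = 6.1160; exercise value = 0.0000 ≤ continuation, so V_0 = 6.1160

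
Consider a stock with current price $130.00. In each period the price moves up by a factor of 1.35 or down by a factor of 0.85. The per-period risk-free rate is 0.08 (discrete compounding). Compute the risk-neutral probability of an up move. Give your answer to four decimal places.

p = 0.4600

Risk-neutral probability p = (1 + 0.08 − 0.85)/(1.35 − 0.85) = 0.2300/0.5000 = 0.4600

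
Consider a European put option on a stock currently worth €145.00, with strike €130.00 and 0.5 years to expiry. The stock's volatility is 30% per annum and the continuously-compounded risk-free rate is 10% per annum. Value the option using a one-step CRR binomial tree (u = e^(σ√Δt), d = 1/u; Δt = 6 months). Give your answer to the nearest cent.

€5.24

CRR parameters: u = e^(σ√Δt) = e^(0.3·√0.5) = 1.2363, d = 1/u = 0.8089
Per-period rate: rΔt = 0.1·0.5 = 0.05, so R = e^0.05 = 1.0513
Risk-neutral probability p = (e^0.05 − 0.8089)/(1.2363 − 0.8089) = 0.2424/0.4275 = 0.5671
Terminal stock prices: S_u = 179.3, S_d = 117.3
Terminal payoffs (K − S): max(-49.27, 0) = 0, max(12.72, 0) = 12.72
Node 0 (S = 145): V_0 = e^(−0.05)·[0.5671·0.0000 + 0.4329·12.7156] = 5.2360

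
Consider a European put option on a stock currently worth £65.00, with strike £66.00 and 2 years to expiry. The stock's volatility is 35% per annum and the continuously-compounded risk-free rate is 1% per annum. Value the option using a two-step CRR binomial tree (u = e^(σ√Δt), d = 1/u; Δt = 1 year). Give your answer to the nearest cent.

£11.32

CRR parameters: u = e^(σ√Δt) = e^(0.35·√1) = 1.4191, d = 1/u = 0.7047
Per-period rate: rΔt = 0.01·1 = 0.01, so R = e^0.01 = 1.0101
Risk-neutral probability p = (e^0.01 − 0.7047)/(1.4191 − 0.7047) = 0.3054/0.7144 = 0.4275
Terminal stock prices: S_uu = 130.9, S_ud = 65, S_dd = 32.28
Terminal payoffs (K − S): max(-64.89, 0) = 0, max(1, 0) = 1, max(33.72, 0) = 33.72
Node u (S = 92.24): V_u = e^(−0.01)·[0.4275·0.0000 + 0.5725·1.0000] = 0.5669
Node d (S = 45.8): V_d = e^(−0.01)·[0.4275·1.0000 + 0.5725·33.7220] = 19.5386
Node 0 (S = 65): V_0 = e^(−0.01)·[0.4275·0.5669 + 0.5725·19.5386] = 11.3154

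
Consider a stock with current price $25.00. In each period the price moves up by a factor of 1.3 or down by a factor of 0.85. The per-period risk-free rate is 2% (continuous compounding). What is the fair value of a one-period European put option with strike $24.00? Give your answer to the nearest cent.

$1.68

Risk-neutral probability p = (e^0.02 − 0.85)/(1.3 − 0.85) = 0.1702/0.4500 = 0.3782
Terminal stock prices: S_u = 32.5, S_d = 21.25
Terminal payoffs (K − S): max(-8.5, 0) = 0, max(2.75, 0) = 2.75
Node 0 (S = 25): V_0 = e^(−0.02)·[0.3782·0.0000 + 0.6218·2.7500] = 1.6760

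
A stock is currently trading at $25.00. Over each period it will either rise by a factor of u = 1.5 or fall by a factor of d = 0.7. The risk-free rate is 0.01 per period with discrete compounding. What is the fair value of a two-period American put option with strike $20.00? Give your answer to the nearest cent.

Risk-neutral probability p = (1 + 0.01 − 0.7)/(1.5 − 0.7) = 0.3100/0.8000 = 0.3875
Terminal stock prices: S_uu = 56.25, S_ud = 26.25, S_dd = 12.25
Terminal payoffs (K − S): max(-36.25, 0) = 0, max(-6.25, 0) = 0, max(7.75, 0) = 7.75
Node u (S = 37.5): continuation = 1/1.01·[0.3875·0.0000 + 0.6125·0.0000] = 0.0000; exercise value = 0.0000 ≤ continuation, so V_u = 0.0000
Node d (S = 17.5): continuation = 1/1.01·[0.3875·0.0000 + 0.6125·7.7500] = 4.6999; exercise value = 2.5000 ≤ continuation, so V_d = 4.6999
Node 0 (S = 25): continuation = 1/1.01·[0.3875·0.0000 + 0.6125·4.6999] = 2.8502; exercise value = 0.0000 ≤ continuation, so V_0 = 2.8502

$2.85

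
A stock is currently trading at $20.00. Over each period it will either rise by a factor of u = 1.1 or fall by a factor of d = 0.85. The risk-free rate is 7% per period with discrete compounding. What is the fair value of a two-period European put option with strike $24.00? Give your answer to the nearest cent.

Risk-neutral probability p = (1 + 0.07 − 0.85)/(1.1 − 0.85) = 0.2200/0.2500 = 0.8800
Terminal stock prices: S_uu = 24.2, S_ud = 18.7, S_dd = 14.45
Terminal payoffs (K − S): max(-0.2, 0) = 0, max(5.3, 0) = 5.3, max(9.55, 0) = 9.55
Node u (S = 22): V_u = 1/1.07·[0.8800·0.0000 + 0.1200·5.3000] = 0.5944
Node d (S = 17): V_d = 1/1.07·[0.8800·5.3000 + 0.1200·9.5500] = 5.4299
Node 0 (S = 20): V_0 = 1/1.07·[0.8800·0.5944 + 0.1200·5.4299] = 1.0978

$1.10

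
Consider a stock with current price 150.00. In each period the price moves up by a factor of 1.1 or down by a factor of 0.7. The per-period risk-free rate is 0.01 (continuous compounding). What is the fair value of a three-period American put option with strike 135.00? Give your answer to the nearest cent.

11.05

Risk-neutral probability p = (e^0.01 − 0.7)/(1.1 − 0.7) = 0.3101/0.4000 = 0.7751
Terminal stock prices: S_uuu = 199.7, S_uud = 127.1, S_udd = 80.85, S_ddd = 51.45
Terminal payoffs (K − S): max(-64.65, 0) = 0, max(7.95, 0) = 7.95, max(54.15, 0) = 54.15, max(83.55, 0) = 83.55
Node uu (S = 181.5): continuation = e^(−0.01)·[0.7751·0.0000 + 0.2249·7.9500] = 1.7700; exercise value = 0.0000 ≤ continuation, so V_uu = 1.7700
Node ud (S = 115.5): continuation = e^(−0.01)·[0.7751·7.9500 + 0.2249·54.1500] = 18.1567; exercise value = 19.5000 > continuation, so V_ud = 19.5000 (exercise)
Node dd (S = 73.5): continuation = e^(−0.01)·[0.7751·54.1500 + 0.2249·83.5500] = 60.1567; exercise value = 61.5000 > continuation, so V_dd = 61.5000 (exercise)
Node u (S = 165): continuation = e^(−0.01)·[0.7751·1.7700 + 0.2249·19.5000] = 5.6997; exercise value = 0.0000 ≤ continuation, so V_u = 5.6997
Node d (S = 105): continuation = e^(−0.01)·[0.7751·19.5000 + 0.2249·61.5000] = 28.6567; exercise value = 30.0000 > continuation, so V_d = 30.0000 (exercise)
Node 0 (S = 150): continuation = e^(−0.01)·[0.7751·5.6997 + 0.2249·30.0000] = 11.0531; exercise value = 0.0000 ≤ continuation, so V_0 = 11.0531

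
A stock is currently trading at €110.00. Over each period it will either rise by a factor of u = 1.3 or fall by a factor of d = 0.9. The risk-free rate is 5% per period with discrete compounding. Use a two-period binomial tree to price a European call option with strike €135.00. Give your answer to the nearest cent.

€6.49

Risk-neutral probability p = (1 + 0.05 − 0.9)/(1.3 − 0.9) = 0.1500/0.4000 = 0.3750
Terminal stock prices: S_uu = 185.9, S_ud = 128.7, S_dd = 89.1
Terminal payoffs (S − K): max(50.9, 0) = 50.9, max(-6.3, 0) = 0, max(-45.9, 0) = 0
Node u (S = 143): V_u = 1/1.05·[0.3750·50.9000 + 0.6250·0.0000] = 18.1786
Node d (S = 99): V_d = 1/1.05·[0.3750·0.0000 + 0.6250·0.0000] = 0.0000
Node 0 (S = 110): V_0 = 1/1.05·[0.3750·18.1786 + 0.6250·0.0000] = 6.4923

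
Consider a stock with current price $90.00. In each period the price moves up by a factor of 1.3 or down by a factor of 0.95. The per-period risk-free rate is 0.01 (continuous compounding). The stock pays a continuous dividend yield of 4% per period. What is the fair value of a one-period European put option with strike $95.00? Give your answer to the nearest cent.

Per-period risk-free factor R = e^0.01 = 1.0101; dividend-adjusted growth = e^(0.01−0.04) = 0.9704.
Risk-neutral probability p = (0.9704 − 0.95)/(1.3 − 0.95) = 0.0204/0.3500 = 0.0584
Terminal stock prices: S_u = 117, S_d = 85.5
Terminal payoffs (K − S): max(-22, 0) = 0, max(9.5, 0) = 9.5
Node 0 (S = 90): V_0 = e^(−0.01)·[0.0584·0.0000 + 0.9416·9.5000] = 8.8560

$8.86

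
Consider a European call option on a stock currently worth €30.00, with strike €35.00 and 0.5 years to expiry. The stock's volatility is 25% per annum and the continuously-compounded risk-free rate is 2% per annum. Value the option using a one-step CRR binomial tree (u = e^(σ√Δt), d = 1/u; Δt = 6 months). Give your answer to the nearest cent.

€0.38

CRR parameters: u = e^(σ√Δt) = e^(0.25·√0.5) = 1.1934, d = 1/u = 0.8380
Per-period rate: rΔt = 0.02·0.5 = 0.01, so R = e^0.01 = 1.0101
Risk-neutral probability p = (e^0.01 − 0.8380)/(1.1934 − 0.8380) = 0.1721/0.3554 = 0.4842
Terminal stock prices: S_u = 35.8, S_d = 25.14
Terminal payoffs (S − K): max(0.8009, 0) = 0.8009, max(-9.861, 0) = 0
Node 0 (S = 30): V_0 = e^(−0.01)·[0.4842·0.8009 + 0.5158·0.0000] = 0.3840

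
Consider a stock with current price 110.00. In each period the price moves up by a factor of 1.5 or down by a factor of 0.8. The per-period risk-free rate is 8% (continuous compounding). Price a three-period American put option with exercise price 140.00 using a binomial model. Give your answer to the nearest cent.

Risk-neutral probability p = (e^0.08 − 0.8)/(1.5 − 0.8) = 0.2833/0.7000 = 0.4047
Terminal stock prices: S_uuu = 371.2, S_uud = 198, S_udd = 105.6, S_ddd = 56.32
Terminal payoffs (K − S): max(-231.2, 0) = 0, max(-58, 0) = 0, max(34.4, 0) = 34.4, max(83.68, 0) = 83.68
Node uu (S = 247.5): continuation = e^(−0.08)·[0.4047·0.0000 + 0.5953·0.0000] = 0.0000; exercise value = 0.0000 ≤ continuation, so V_uu = 0.0000
Node ud (S = 132): continuation = e^(−0.08)·[0.4047·0.0000 + 0.5953·34.4000] = 18.9040; exercise value = 8.0000 ≤ continuation, so V_ud = 18.9040
Node dd (S = 70.4): continuation = e^(−0.08)·[0.4047·34.4000 + 0.5953·83.6800] = 58.8363; exercise value = 69.6000 > continuation, so V_dd = 69.6000 (exercise)
Node u (S = 165): continuation = e^(−0.08)·[0.4047·0.0000 + 0.5953·18.9040] = 10.3884; exercise value = 0.0000 ≤ continuation, so V_u = 10.3884
Node d (S = 88): continuation = e^(−0.08)·[0.4047·18.9040 + 0.5953·69.6000] = 45.3098; exercise value = 52.0000 > continuation, so V_d = 52.0000 (exercise)
Node 0 (S = 110): continuation = e^(−0.08)·[0.4047·10.3884 + 0.5953·52.0000] = 32.4567; exercise value = 30.0000 ≤ continuation, so V_0 = 32.4567

32.46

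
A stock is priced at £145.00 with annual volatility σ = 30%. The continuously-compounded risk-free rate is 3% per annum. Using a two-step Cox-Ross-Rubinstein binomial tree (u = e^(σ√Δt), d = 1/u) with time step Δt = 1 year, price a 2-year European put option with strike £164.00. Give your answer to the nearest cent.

CRR parameters: u = e^(σ√Δt) = e^(0.3·√1) = 1.3499, d = 1/u = 0.7408
Per-period rate: rΔt = 0.03·1 = 0.03, so R = e^0.03 = 1.0305
Risk-neutral probability p = (e^0.03 − 0.7408)/(1.3499 − 0.7408) = 0.2896/0.6090 = 0.4756
Terminal stock prices: S_uu = 264.2, S_ud = 145, S_dd = 79.58
Terminal payoffs (K − S): max(-100.2, 0) = 0, max(19, 0) = 19, max(84.42, 0) = 84.42
Node u (S = 195.7): V_u = e^(−0.03)·[0.4756·0.0000 + 0.5244·19.0000] = 9.6698
Node d (S = 107.4): V_d = e^(−0.03)·[0.4756·19.0000 + 0.5244·84.4223] = 51.7344
Node 0 (S = 145): V_0 = e^(−0.03)·[0.4756·9.6698 + 0.5244·51.7344] = 30.7924

£30.79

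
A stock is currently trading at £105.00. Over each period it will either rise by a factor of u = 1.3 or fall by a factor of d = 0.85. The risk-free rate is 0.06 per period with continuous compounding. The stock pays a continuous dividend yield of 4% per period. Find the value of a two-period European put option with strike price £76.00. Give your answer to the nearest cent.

£0.05

Per-period risk-free factor R = e^0.06 = 1.0618; dividend-adjusted growth = e^(0.06−0.04) = 1.0202.
Risk-neutral probability p = (1.0202 − 0.85)/(1.3 − 0.85) = 0.1702/0.4500 = 0.3782
Terminal stock prices: S_uu = 177.5, S_ud = 116, S_dd = 75.86
Terminal payoffs (K − S): max(-101.5, 0) = 0, max(-40.02, 0) = 0, max(0.1375, 0) = 0.1375
Node u (S = 136.5): V_u = e^(−0.06)·[0.3782·0.0000 + 0.6218·0.0000] = 0.0000
Node d (S = 89.25): V_d = e^(−0.06)·[0.3782·0.0000 + 0.6218·0.1375] = 0.0805
Node 0 (S = 105): V_0 = e^(−0.06)·[0.3782·0.0000 + 0.6218·0.0805] = 0.0471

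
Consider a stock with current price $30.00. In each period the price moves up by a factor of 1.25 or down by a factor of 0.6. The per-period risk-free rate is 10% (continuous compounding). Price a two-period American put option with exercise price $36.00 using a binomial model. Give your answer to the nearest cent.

Risk-neutral probability p = (e^0.1 − 0.6)/(1.25 − 0.6) = 0.5052/0.6500 = 0.7772
Terminal stock prices: S_uu = 46.88, S_ud = 22.5, S_dd = 10.8
Terminal payoffs (K − S): max(-10.88, 0) = 0, max(13.5, 0) = 13.5, max(25.2, 0) = 25.2
Node u (S = 37.5): continuation = e^(−0.1)·[0.7772·0.0000 + 0.2228·13.5000] = 2.7217; exercise value = 0.0000 ≤ continuation, so V_u = 2.7217
Node d (S = 18): continuation = e^(−0.1)·[0.7772·13.5000 + 0.2228·25.2000] = 14.5741; exercise value = 18.0000 > continuation, so V_d = 18.0000 (exercise)
Node 0 (S = 30): continuation = e^(−0.1)·[0.7772·2.7217 + 0.2228·18.0000] = 5.5430; exercise value = 6.0000 > continuation, so V_0 = 6.0000 (exercise)

$6.00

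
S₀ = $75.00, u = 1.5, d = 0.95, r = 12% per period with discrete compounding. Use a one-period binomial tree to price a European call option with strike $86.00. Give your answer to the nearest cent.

Risk-neutral probability p = (1 + 0.12 − 0.95)/(1.5 − 0.95) = 0.1700/0.5500 = 0.3091
Terminal stock prices: S_u = 112.5, S_d = 71.25
Terminal payoffs (S − K): max(26.5, 0) = 26.5, max(-14.75, 0) = 0
Node 0 (S = 75): V_0 = 1/1.12·[0.3091·26.5000 + 0.6909·0.0000] = 7.3133

$7.31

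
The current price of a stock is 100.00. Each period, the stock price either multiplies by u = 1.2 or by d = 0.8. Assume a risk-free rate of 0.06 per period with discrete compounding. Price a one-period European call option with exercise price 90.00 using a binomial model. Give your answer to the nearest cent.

18.40

Risk-neutral probability p = (1 + 0.06 − 0.8)/(1.2 − 0.8) = 0.2600/0.4000 = 0.6500
Terminal stock prices: S_u = 120, S_d = 80
Terminal payoffs (S − K): max(30, 0) = 30, max(-10, 0) = 0
Node 0 (S = 100): V_0 = 1/1.06·[0.6500·30.0000 + 0.3500·0.0000] = 18.3962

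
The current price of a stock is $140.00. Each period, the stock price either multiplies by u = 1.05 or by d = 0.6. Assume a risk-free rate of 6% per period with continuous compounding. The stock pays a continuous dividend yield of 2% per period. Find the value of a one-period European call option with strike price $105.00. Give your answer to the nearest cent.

$38.75

Per-period risk-free factor R = e^0.06 = 1.0618; dividend-adjusted growth = e^(0.06−0.02) = 1.0408.
Risk-neutral probability p = (1.0408 − 0.6)/(1.05 − 0.6) = 0.4408/0.4500 = 0.9796
Terminal stock prices: S_u = 147, S_d = 84
Terminal payoffs (S − K): max(42, 0) = 42, max(-21, 0) = 0
Node 0 (S = 140): V_0 = e^(−0.06)·[0.9796·42.0000 + 0.0204·0.0000] = 38.7464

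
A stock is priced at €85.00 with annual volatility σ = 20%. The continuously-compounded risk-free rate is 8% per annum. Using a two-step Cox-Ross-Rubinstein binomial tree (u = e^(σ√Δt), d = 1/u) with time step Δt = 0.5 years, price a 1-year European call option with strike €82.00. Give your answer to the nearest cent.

CRR parameters: u = e^(σ√Δt) = e^(0.2·√0.5) = 1.1519, d = 1/u = 0.8681
Per-period rate: rΔt = 0.08·0.5 = 0.04, so R = e^0.04 = 1.0408
Risk-neutral probability p = (e^0.04 − 0.8681)/(1.1519 − 0.8681) = 0.1727/0.2838 = 0.6085
Terminal stock prices: S_uu = 112.8, S_ud = 85, S_dd = 64.06
Terminal payoffs (S − K): max(30.79, 0) = 30.79, max(3, 0) = 3, max(-17.94, 0) = 0
Node u (S = 97.91): V_u = e^(−0.04)·[0.6085·30.7862 + 0.3915·3.0000] = 19.1276
Node d (S = 73.79): V_d = e^(−0.04)·[0.6085·3.0000 + 0.3915·0.0000] = 1.7540
Node 0 (S = 85): V_0 = e^(−0.04)·[0.6085·19.1276 + 0.3915·1.7540] = 11.8427

€11.84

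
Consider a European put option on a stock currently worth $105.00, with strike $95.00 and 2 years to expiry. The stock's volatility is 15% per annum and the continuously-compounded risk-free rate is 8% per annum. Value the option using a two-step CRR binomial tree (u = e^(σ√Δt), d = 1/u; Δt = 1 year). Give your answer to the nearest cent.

CRR parameters: u = e^(σ√Δt) = e^(0.15·√1) = 1.1618, d = 1/u = 0.8607
Per-period rate: rΔt = 0.08·1 = 0.08, so R = e^0.08 = 1.0833
Risk-neutral probability p = (e^0.08 − 0.8607)/(1.1618 − 0.8607) = 0.2226/0.3011 = 0.7392
Terminal stock prices: S_uu = 141.7, S_ud = 105, S_dd = 77.79
Terminal payoffs (K − S): max(-46.74, 0) = 0, max(-10, 0) = 0, max(17.21, 0) = 17.21
Node u (S = 122): V_u = e^(−0.08)·[0.7392·0.0000 + 0.2608·0.0000] = 0.0000
Node d (S = 90.37): V_d = e^(−0.08)·[0.7392·0.0000 + 0.2608·17.2141] = 4.1450
Node 0 (S = 105): V_0 = e^(−0.08)·[0.7392·0.0000 + 0.2608·4.1450] = 0.9981

$1.00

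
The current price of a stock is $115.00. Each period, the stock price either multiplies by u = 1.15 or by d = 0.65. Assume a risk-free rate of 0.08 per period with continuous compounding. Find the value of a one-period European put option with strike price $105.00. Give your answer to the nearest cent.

Risk-neutral probability p = (e^0.08 − 0.65)/(1.15 − 0.65) = 0.4333/0.5000 = 0.8666
Terminal stock prices: S_u = 132.2, S_d = 74.75
Terminal payoffs (K − S): max(-27.25, 0) = 0, max(30.25, 0) = 30.25
Node 0 (S = 115): V_0 = e^(−0.08)·[0.8666·0.0000 + 0.1334·30.2500] = 3.7258

$3.73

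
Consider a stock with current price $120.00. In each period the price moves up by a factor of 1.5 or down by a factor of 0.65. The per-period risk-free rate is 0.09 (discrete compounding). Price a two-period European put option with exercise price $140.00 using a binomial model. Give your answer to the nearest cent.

Risk-neutral probability p = (1 + 0.09 − 0.65)/(1.5 − 0.65) = 0.4400/0.8500 = 0.5176
Terminal stock prices: S_uu = 270, S_ud = 117, S_dd = 50.7
Terminal payoffs (K − S): max(-130, 0) = 0, max(23, 0) = 23, max(89.3, 0) = 89.3
Node u (S = 180): V_u = 1/1.09·[0.5176·0.0000 + 0.4824·23.0000] = 10.1781
Node d (S = 78): V_d = 1/1.09·[0.5176·23.0000 + 0.4824·89.3000] = 50.4404
Node 0 (S = 120): V_0 = 1/1.09·[0.5176·10.1781 + 0.4824·50.4404] = 27.1548

$27.15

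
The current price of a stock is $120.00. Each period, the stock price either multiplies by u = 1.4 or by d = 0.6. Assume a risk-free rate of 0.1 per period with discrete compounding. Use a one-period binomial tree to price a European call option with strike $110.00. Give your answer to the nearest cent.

Risk-neutral probability p = (1 + 0.1 − 0.6)/(1.4 − 0.6) = 0.5000/0.8000 = 0.6250
Terminal stock prices: S_u = 168, S_d = 72
Terminal payoffs (S − K): max(58, 0) = 58, max(-38, 0) = 0
Node 0 (S = 120): V_0 = 1/1.1·[0.6250·58.0000 + 0.3750·0.0000] = 32.9545

$32.95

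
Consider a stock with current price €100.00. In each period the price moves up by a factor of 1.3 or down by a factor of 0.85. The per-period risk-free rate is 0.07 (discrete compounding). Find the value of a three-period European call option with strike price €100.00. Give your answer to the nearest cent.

€24.48

Risk-neutral probability p = (1 + 0.07 − 0.85)/(1.3 − 0.85) = 0.2200/0.4500 = 0.4889
Terminal stock prices: S_uuu = 219.7, S_uud = 143.7, S_udd = 93.92, S_ddd = 61.41
Terminal payoffs (S − K): max(119.7, 0) = 119.7, max(43.65, 0) = 43.65, max(-6.075, 0) = 0, max(-38.59, 0) = 0
Node uu (S = 169): V_uu = 1/1.07·[0.4889·119.7000 + 0.5111·43.6500] = 75.5421
Node ud (S = 110.5): V_ud = 1/1.07·[0.4889·43.6500 + 0.5111·0.0000] = 19.9439
Node dd (S = 72.25): V_dd = 1/1.07·[0.4889·0.0000 + 0.5111·0.0000] = 0.0000
Node u (S = 130): V_u = 1/1.07·[0.4889·75.5421 + 0.5111·19.9439] = 44.0423
Node d (S = 85): V_d = 1/1.07·[0.4889·19.9439 + 0.5111·0.0000] = 9.1125
Node 0 (S = 100): V_0 = 1/1.07·[0.4889·44.0423 + 0.5111·9.1125] = 24.4760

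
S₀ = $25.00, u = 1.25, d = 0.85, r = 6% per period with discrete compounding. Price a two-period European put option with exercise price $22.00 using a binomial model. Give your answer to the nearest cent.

Risk-neutral probability p = (1 + 0.06 − 0.85)/(1.25 − 0.85) = 0.2100/0.4000 = 0.5250
Terminal stock prices: S_uu = 39.06, S_ud = 26.56, S_dd = 18.06
Terminal payoffs (K − S): max(-17.06, 0) = 0, max(-4.562, 0) = 0, max(3.938, 0) = 3.938
Node u (S = 31.25): V_u = 1/1.06·[0.5250·0.0000 + 0.4750·0.0000] = 0.0000
Node d (S = 21.25): V_d = 1/1.06·[0.5250·0.0000 + 0.4750·3.9375] = 1.7644
Node 0 (S = 25): V_0 = 1/1.06·[0.5250·0.0000 + 0.4750·1.7644] = 0.7907

$0.79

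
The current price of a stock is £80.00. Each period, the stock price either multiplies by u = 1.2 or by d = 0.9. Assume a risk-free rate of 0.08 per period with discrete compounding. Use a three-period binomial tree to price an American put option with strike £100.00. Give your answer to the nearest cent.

Risk-neutral probability p = (1 + 0.08 − 0.9)/(1.2 − 0.9) = 0.1800/0.3000 = 0.6000
Terminal stock prices: S_uuu = 138.2, S_uud = 103.7, S_udd = 77.76, S_ddd = 58.32
Terminal payoffs (K − S): max(-38.24, 0) = 0, max(-3.68, 0) = 0, max(22.24, 0) = 22.24, max(41.68, 0) = 41.68
Node uu (S = 115.2): continuation = 1/1.08·[0.6000·0.0000 + 0.4000·0.0000] = 0.0000; exercise value = 0.0000 ≤ continuation, so V_uu = 0.0000
Node ud (S = 86.4): continuation = 1/1.08·[0.6000·0.0000 + 0.4000·22.2400] = 8.2370; exercise value = 13.6000 > continuation, so V_ud = 13.6000 (exercise)
Node dd (S = 64.8): continuation = 1/1.08·[0.6000·22.2400 + 0.4000·41.6800] = 27.7926; exercise value = 35.2000 > continuation, so V_dd = 35.2000 (exercise)
Node u (S = 96): continuation = 1/1.08·[0.6000·0.0000 + 0.4000·13.6000] = 5.0370; exercise value = 4.0000 ≤ continuation, so V_u = 5.0370
Node d (S = 72): continuation = 1/1.08·[0.6000·13.6000 + 0.4000·35.2000] = 20.5926; exercise value = 28.0000 > continuation, so V_d = 28.0000 (exercise)
Node 0 (S = 80): continuation = 1/1.08·[0.6000·5.0370 + 0.4000·28.0000] = 13.1687; exercise value = 20.0000 > continuation, so V_0 = 20.0000 (exercise)

£20.00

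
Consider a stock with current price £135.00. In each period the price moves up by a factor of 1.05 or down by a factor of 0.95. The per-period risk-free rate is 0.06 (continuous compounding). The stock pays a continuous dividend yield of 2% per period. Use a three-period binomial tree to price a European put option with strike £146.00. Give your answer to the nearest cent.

£1.24

Per-period risk-free factor R = e^0.06 = 1.0618; dividend-adjusted growth = e^(0.06−0.02) = 1.0408.
Risk-neutral probability p = (1.0408 − 0.95)/(1.05 − 0.95) = 0.0908/0.1000 = 0.9081
Terminal stock prices: S_uuu = 156.3, S_uud = 141.4, S_udd = 127.9, S_ddd = 115.7
Terminal payoffs (K − S): max(-10.28, 0) = 0, max(4.604, 0) = 4.604, max(18.07, 0) = 18.07, max(30.25, 0) = 30.25
Node uu (S = 148.8): V_uu = e^(−0.06)·[0.9081·0.0000 + 0.0919·4.6044] = 0.3985
Node ud (S = 134.7): V_ud = e^(−0.06)·[0.9081·4.6044 + 0.0919·18.0706] = 5.5016
Node dd (S = 121.8): V_dd = e^(−0.06)·[0.9081·18.0706 + 0.0919·30.2544] = 18.0727
Node u (S = 141.8): V_u = e^(−0.06)·[0.9081·0.3985 + 0.0919·5.5016] = 0.8169
Node d (S = 128.2): V_d = e^(−0.06)·[0.9081·5.5016 + 0.0919·18.0727] = 6.2691
Node 0 (S = 135): V_0 = e^(−0.06)·[0.9081·0.8169 + 0.0919·6.2691] = 1.2412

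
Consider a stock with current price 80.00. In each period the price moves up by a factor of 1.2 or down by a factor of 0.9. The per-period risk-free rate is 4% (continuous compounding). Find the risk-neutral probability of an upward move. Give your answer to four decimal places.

Risk-neutral probability p = (e^0.04 − 0.9)/(1.2 − 0.9) = 0.1408/0.3000 = 0.4694

p = 0.4694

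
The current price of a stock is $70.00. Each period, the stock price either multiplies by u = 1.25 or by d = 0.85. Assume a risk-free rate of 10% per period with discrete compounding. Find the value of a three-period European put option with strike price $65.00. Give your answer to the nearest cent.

Risk-neutral probability p = (1 + 0.1 − 0.85)/(1.25 − 0.85) = 0.2500/0.4000 = 0.6250
Terminal stock prices: S_uuu = 136.7, S_uud = 92.97, S_udd = 63.22, S_ddd = 42.99
Terminal payoffs (K − S): max(-71.72, 0) = 0, max(-27.97, 0) = 0, max(1.781, 0) = 1.781, max(22.01, 0) = 22.01
Node uu (S = 109.4): V_uu = 1/1.1·[0.6250·0.0000 + 0.3750·0.0000] = 0.0000
Node ud (S = 74.38): V_ud = 1/1.1·[0.6250·0.0000 + 0.3750·1.7813] = 0.6072
Node dd (S = 50.57): V_dd = 1/1.1·[0.6250·1.7813 + 0.3750·22.0113] = 8.5159
Node u (S = 87.5): V_u = 1/1.1·[0.6250·0.0000 + 0.3750·0.6072] = 0.2070
Node d (S = 59.5): V_d = 1/1.1·[0.6250·0.6072 + 0.3750·8.5159] = 3.2482
Node 0 (S = 70): V_0 = 1/1.1·[0.6250·0.2070 + 0.3750·3.2482] = 1.2250

$1.22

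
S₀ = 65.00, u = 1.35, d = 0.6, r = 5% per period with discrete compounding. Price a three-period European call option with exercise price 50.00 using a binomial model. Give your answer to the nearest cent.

Risk-neutral probability p = (1 + 0.05 − 0.6)/(1.35 − 0.6) = 0.4500/0.7500 = 0.6000
Terminal stock prices: S_uuu = 159.9, S_uud = 71.08, S_udd = 31.59, S_ddd = 14.04
Terminal payoffs (S − K): max(109.9, 0) = 109.9, max(21.08, 0) = 21.08, max(-18.41, 0) = 0, max(-35.96, 0) = 0
Node uu (S = 118.5): V_uu = 1/1.05·[0.6000·109.9244 + 0.4000·21.0775] = 70.8435
Node ud (S = 52.65): V_ud = 1/1.05·[0.6000·21.0775 + 0.4000·0.0000] = 12.0443
Node dd (S = 23.4): V_dd = 1/1.05·[0.6000·0.0000 + 0.4000·0.0000] = 0.0000
Node u (S = 87.75): V_u = 1/1.05·[0.6000·70.8435 + 0.4000·12.0443] = 45.0703
Node d (S = 39): V_d = 1/1.05·[0.6000·12.0443 + 0.4000·0.0000] = 6.8824
Node 0 (S = 65): V_0 = 1/1.05·[0.6000·45.0703 + 0.4000·6.8824] = 28.3763

28.38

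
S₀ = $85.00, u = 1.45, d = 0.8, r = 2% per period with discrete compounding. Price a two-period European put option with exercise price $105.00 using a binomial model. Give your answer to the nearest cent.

Risk-neutral probability p = (1 + 0.02 − 0.8)/(1.45 − 0.8) = 0.2200/0.6500 = 0.3385
Terminal stock prices: S_uu = 178.7, S_ud = 98.6, S_dd = 54.4
Terminal payoffs (K − S): max(-73.71, 0) = 0, max(6.4, 0) = 6.4, max(50.6, 0) = 50.6
Node u (S = 123.2): V_u = 1/1.02·[0.3385·0.0000 + 0.6615·6.4000] = 4.1508
Node d (S = 68): V_d = 1/1.02·[0.3385·6.4000 + 0.6615·50.6000] = 34.9412
Node 0 (S = 85): V_0 = 1/1.02·[0.3385·4.1508 + 0.6615·34.9412] = 24.0390

$24.04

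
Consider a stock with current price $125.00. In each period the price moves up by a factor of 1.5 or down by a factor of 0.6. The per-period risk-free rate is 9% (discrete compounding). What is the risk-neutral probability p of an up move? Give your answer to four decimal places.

Risk-neutral probability p = (1 + 0.09 − 0.6)/(1.5 − 0.6) = 0.4900/0.9000 = 0.5444

p = 0.5444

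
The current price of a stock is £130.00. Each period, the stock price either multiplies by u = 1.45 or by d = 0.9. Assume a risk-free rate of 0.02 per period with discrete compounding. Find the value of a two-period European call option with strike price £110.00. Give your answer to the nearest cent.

£27.03

Risk-neutral probability p = (1 + 0.02 − 0.9)/(1.45 − 0.9) = 0.1200/0.5500 = 0.2182
Terminal stock prices: S_uu = 273.3, S_ud = 169.7, S_dd = 105.3
Terminal payoffs (S − K): max(163.3, 0) = 163.3, max(59.65, 0) = 59.65, max(-4.7, 0) = 0
Node u (S = 188.5): V_u = 1/1.02·[0.2182·163.3250 + 0.7818·59.6500] = 80.6569
Node d (S = 117): V_d = 1/1.02·[0.2182·59.6500 + 0.7818·0.0000] = 12.7594
Node 0 (S = 130): V_0 = 1/1.02·[0.2182·80.6569 + 0.7818·12.7594] = 27.0327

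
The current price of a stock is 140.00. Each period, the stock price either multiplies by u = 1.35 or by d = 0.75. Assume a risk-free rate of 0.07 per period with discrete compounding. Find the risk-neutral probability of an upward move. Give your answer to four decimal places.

p = 0.5333

Risk-neutral probability p = (1 + 0.07 − 0.75)/(1.35 − 0.75) = 0.3200/0.6000 = 0.5333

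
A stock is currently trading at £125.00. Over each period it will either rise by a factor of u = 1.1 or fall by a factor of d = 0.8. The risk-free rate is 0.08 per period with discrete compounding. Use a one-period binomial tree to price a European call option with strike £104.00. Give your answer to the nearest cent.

Risk-neutral probability p = (1 + 0.08 − 0.8)/(1.1 − 0.8) = 0.2800/0.3000 = 0.9333
Terminal stock prices: S_u = 137.5, S_d = 100
Terminal payoffs (S − K): max(33.5, 0) = 33.5, max(-4, 0) = 0
Node 0 (S = 125): V_0 = 1/1.08·[0.9333·33.5000 + 0.0667·0.0000] = 28.9506

£28.95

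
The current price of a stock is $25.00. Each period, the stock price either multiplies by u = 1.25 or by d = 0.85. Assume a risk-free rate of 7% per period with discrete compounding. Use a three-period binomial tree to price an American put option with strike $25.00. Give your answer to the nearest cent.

$1.80

Risk-neutral probability p = (1 + 0.07 − 0.85)/(1.25 − 0.85) = 0.2200/0.4000 = 0.5500
Terminal stock prices: S_uuu = 48.83, S_uud = 33.2, S_udd = 22.58, S_ddd = 15.35
Terminal payoffs (K − S): max(-23.83, 0) = 0, max(-8.203, 0) = 0, max(2.422, 0) = 2.422, max(9.647, 0) = 9.647
Node uu (S = 39.06): continuation = 1/1.07·[0.5500·0.0000 + 0.4500·0.0000] = 0.0000; exercise value = 0.0000 ≤ continuation, so V_uu = 0.0000
Node ud (S = 26.56): continuation = 1/1.07·[0.5500·0.0000 + 0.4500·2.4219] = 1.0185; exercise value = 0.0000 ≤ continuation, so V_ud = 1.0185
Node dd (S = 18.06): continuation = 1/1.07·[0.5500·2.4219 + 0.4500·9.6469] = 5.3020; exercise value = 6.9375 > continuation, so V_dd = 6.9375 (exercise)
Node u (S = 31.25): continuation = 1/1.07·[0.5500·0.0000 + 0.4500·1.0185] = 0.4284; exercise value = 0.0000 ≤ continuation, so V_u = 0.4284
Node d (S = 21.25): continuation = 1/1.07·[0.5500·1.0185 + 0.4500·6.9375] = 3.4412; exercise value = 3.7500 > continuation, so V_d = 3.7500 (exercise)
Node 0 (S = 25): continuation = 1/1.07·[0.5500·0.4284 + 0.4500·3.7500] = 1.7973; exercise value = 0.0000 ≤ continuation, so V_0 = 1.7973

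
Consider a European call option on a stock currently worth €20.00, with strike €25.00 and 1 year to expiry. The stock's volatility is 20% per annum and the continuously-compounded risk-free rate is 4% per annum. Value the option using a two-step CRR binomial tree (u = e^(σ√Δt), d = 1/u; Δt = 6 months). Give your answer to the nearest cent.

CRR parameters: u = e^(σ√Δt) = e^(0.2·√0.5) = 1.1519, d = 1/u = 0.8681
Per-period rate: rΔt = 0.04·0.5 = 0.02, so R = e^0.02 = 1.0202
Risk-neutral probability p = (e^0.02 − 0.8681)/(1.1519 − 0.8681) = 0.1521/0.2838 = 0.5359
Terminal stock prices: S_uu = 26.54, S_ud = 20, S_dd = 15.07
Terminal payoffs (S − K): max(1.538, 0) = 1.538, max(-5, 0) = 0, max(-9.927, 0) = 0
Node u (S = 23.04): V_u = e^(−0.02)·[0.5359·1.5379 + 0.4641·0.0000] = 0.8078
Node d (S = 17.36): V_d = e^(−0.02)·[0.5359·0.0000 + 0.4641·0.0000] = 0.0000
Node 0 (S = 20): V_0 = e^(−0.02)·[0.5359·0.8078 + 0.4641·0.0000] = 0.4243

€0.42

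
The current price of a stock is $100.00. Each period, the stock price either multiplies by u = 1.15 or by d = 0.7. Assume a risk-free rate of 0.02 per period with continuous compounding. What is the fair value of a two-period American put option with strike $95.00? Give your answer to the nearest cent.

$9.93

Risk-neutral probability p = (e^0.02 − 0.7)/(1.15 − 0.7) = 0.3202/0.4500 = 0.7116
Terminal stock prices: S_uu = 132.2, S_ud = 80.5, S_dd = 49
Terminal payoffs (K − S): max(-37.25, 0) = 0, max(14.5, 0) = 14.5, max(46, 0) = 46
Node u (S = 115): continuation = e^(−0.02)·[0.7116·0.0000 + 0.2884·14.5000] = 4.0996; exercise value = 0.0000 ≤ continuation, so V_u = 4.0996
Node d (S = 70): continuation = e^(−0.02)·[0.7116·14.5000 + 0.2884·46.0000] = 23.1189; exercise value = 25.0000 > continuation, so V_d = 25.0000 (exercise)
Node 0 (S = 100): continuation = e^(−0.02)·[0.7116·4.0996 + 0.2884·25.0000] = 9.9276; exercise value = 0.0000 ≤ continuation, so V_0 = 9.9276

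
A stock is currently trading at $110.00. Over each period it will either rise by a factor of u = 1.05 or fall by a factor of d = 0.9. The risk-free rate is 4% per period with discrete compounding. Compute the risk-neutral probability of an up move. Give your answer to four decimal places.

Risk-neutral probability p = (1 + 0.04 − 0.9)/(1.05 − 0.9) = 0.1400/0.1500 = 0.9333

p = 0.9333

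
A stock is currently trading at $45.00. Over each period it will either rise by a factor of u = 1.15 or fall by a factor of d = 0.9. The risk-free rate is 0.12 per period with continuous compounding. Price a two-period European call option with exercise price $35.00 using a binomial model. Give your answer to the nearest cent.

$17.47

Risk-neutral probability p = (e^0.12 − 0.9)/(1.15 − 0.9) = 0.2275/0.2500 = 0.9100
Terminal stock prices: S_uu = 59.51, S_ud = 46.57, S_dd = 36.45
Terminal payoffs (S − K): max(24.51, 0) = 24.51, max(11.57, 0) = 11.57, max(1.45, 0) = 1.45
Node u (S = 51.75): V_u = e^(−0.12)·[0.9100·24.5125 + 0.0900·11.5750] = 20.7078
Node d (S = 40.5): V_d = e^(−0.12)·[0.9100·11.5750 + 0.0900·1.4500] = 9.4578
Node 0 (S = 45): V_0 = e^(−0.12)·[0.9100·20.7078 + 0.0900·9.4578] = 17.4680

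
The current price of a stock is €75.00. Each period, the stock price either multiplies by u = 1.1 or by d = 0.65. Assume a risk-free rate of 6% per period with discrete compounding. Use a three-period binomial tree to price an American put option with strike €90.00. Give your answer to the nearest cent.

Risk-neutral probability p = (1 + 0.06 − 0.65)/(1.1 − 0.65) = 0.4100/0.4500 = 0.9111
Terminal stock prices: S_uuu = 99.83, S_uud = 58.99, S_udd = 34.86, S_ddd = 20.6
Terminal payoffs (K − S): max(-9.825, 0) = 0, max(31.01, 0) = 31.01, max(55.14, 0) = 55.14, max(69.4, 0) = 69.4
Node uu (S = 90.75): continuation = 1/1.06·[0.9111·0.0000 + 0.0889·31.0125] = 2.6006; exercise value = 0.0000 ≤ continuation, so V_uu = 2.6006
Node ud (S = 53.62): continuation = 1/1.06·[0.9111·31.0125 + 0.0889·55.1437] = 31.2807; exercise value = 36.3750 > continuation, so V_ud = 36.3750 (exercise)
Node dd (S = 31.69): continuation = 1/1.06·[0.9111·55.1437 + 0.0889·69.4031] = 53.2182; exercise value = 58.3125 > continuation, so V_dd = 58.3125 (exercise)
Node u (S = 82.5): continuation = 1/1.06·[0.9111·2.6006 + 0.0889·36.3750] = 5.2857; exercise value = 7.5000 > continuation, so V_u = 7.5000 (exercise)
Node d (S = 48.75): continuation = 1/1.06·[0.9111·36.3750 + 0.0889·58.3125] = 36.1557; exercise value = 41.2500 > continuation, so V_d = 41.2500 (exercise)
Node 0 (S = 75): continuation = 1/1.06·[0.9111·7.5000 + 0.0889·41.2500] = 9.9057; exercise value = 15.0000 > continuation, so V_0 = 15.0000 (exercise)

€15.00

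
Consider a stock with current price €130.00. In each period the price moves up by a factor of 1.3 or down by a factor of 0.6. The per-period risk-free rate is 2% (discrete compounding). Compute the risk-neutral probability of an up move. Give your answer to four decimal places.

Risk-neutral probability p = (1 + 0.02 − 0.6)/(1.3 − 0.6) = 0.4200/0.7000 = 0.6000

p = 0.6000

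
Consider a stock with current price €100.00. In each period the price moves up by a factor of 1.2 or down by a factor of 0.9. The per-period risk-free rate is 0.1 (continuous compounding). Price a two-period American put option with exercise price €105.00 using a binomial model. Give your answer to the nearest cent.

€5.00

Risk-neutral probability p = (e^0.1 − 0.9)/(1.2 − 0.9) = 0.2052/0.3000 = 0.6839
Terminal stock prices: S_uu = 144, S_ud = 108, S_dd = 81
Terminal payoffs (K − S): max(-39, 0) = 0, max(-3, 0) = 0, max(24, 0) = 24
Node u (S = 120): continuation = e^(−0.1)·[0.6839·0.0000 + 0.3161·0.0000] = 0.0000; exercise value = 0.0000 ≤ continuation, so V_u = 0.0000
Node d (S = 90): continuation = e^(−0.1)·[0.6839·0.0000 + 0.3161·24.0000] = 6.8644; exercise value = 15.0000 > continuation, so V_d = 15.0000 (exercise)
Node 0 (S = 100): continuation = e^(−0.1)·[0.6839·0.0000 + 0.3161·15.0000] = 4.2902; exercise value = 5.0000 > continuation, so V_0 = 5.0000 (exercise)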